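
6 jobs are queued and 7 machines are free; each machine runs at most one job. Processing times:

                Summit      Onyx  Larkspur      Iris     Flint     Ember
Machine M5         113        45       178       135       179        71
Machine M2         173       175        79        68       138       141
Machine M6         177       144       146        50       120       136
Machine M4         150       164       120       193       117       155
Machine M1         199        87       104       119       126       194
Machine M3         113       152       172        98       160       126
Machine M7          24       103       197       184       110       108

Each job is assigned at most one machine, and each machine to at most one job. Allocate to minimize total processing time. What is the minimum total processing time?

Min total: 428 min

Optimal: Summit→Machine M7 (24 min), Onyx→Machine M1 (87 min), Larkspur→Machine M2 (79 min), Iris→Machine M6 (50 min), Flint→Machine M4 (117 min), Ember→Machine M5 (71 min) — total 24+87+79+50+117+71 = 428 min.
Next-best assignment: Summit→Machine M7, Onyx→Machine M5, Larkspur→Machine M2, Iris→Machine M6, Flint→Machine M4, Ember→Machine M3 = 441 min.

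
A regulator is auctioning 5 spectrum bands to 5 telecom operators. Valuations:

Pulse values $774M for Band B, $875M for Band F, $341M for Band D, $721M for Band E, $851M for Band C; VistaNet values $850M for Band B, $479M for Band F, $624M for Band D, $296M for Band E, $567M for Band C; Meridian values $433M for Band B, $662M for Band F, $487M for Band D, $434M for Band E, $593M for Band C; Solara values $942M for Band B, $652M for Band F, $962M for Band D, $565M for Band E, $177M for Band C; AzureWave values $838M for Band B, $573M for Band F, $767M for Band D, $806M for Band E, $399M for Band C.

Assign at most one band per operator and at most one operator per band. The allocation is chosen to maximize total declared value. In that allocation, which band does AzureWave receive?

This is a one-to-one assignment (maximum-weight bipartite matching).
Optimal: Pulse→Band C ($851M), VistaNet→Band B ($850M), Meridian→Band F ($662M), Solara→Band D ($962M), AzureWave→Band E ($806M) — total 851+850+662+962+806 = $4131M.
Next-best assignment: Pulse→Band F, VistaNet→Band B, Meridian→Band C, Solara→Band D, AzureWave→Band E = $4086M.
Checked against all permutations: $4131M is optimal.
AzureWave's own top band is Band B ($838M), but forcing AzureWave→Band B and reassigning the rest optimally gives only $3750M — worse by 381.

AzureWave receives Band E.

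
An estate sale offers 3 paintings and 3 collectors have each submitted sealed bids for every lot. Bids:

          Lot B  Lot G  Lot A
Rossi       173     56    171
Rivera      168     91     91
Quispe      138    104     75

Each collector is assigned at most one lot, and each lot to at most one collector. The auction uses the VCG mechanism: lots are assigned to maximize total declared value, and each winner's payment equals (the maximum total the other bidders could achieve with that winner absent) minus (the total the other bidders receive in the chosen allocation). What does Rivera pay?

Rivera pays $34.

Efficient allocation: Rossi→Lot A ($171), Rivera→Lot B ($168), Quispe→Lot G ($104); total welfare W = $443.
Rivera receives Lot B at value $168, so the others get W − 168 = $275.
Without Rivera: best allocation of the remaining 2 bidders over all 3 lots is Rossi→Lot A ($171), Quispe→Lot B ($138), total $309.
VCG payment = (others' best without Rivera) − (others' welfare with Rivera) = 309 − 275 = $34.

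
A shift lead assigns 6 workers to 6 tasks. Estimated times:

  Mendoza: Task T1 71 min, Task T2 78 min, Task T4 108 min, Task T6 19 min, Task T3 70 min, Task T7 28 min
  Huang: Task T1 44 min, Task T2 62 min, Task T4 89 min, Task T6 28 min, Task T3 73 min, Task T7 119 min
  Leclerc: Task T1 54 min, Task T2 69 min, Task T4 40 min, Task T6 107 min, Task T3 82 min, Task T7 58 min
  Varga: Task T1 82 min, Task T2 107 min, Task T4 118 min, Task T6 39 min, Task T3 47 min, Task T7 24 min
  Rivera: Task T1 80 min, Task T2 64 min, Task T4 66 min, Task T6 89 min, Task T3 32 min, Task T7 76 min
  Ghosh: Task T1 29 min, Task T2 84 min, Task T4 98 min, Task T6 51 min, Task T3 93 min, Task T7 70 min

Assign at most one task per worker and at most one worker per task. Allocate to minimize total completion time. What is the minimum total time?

Treat this as an assignment problem: match each worker to one task.
Optimal: Mendoza→Task T6 (19 min), Huang→Task T2 (62 min), Leclerc→Task T4 (40 min), Varga→Task T7 (24 min), Rivera→Task T3 (32 min), Ghosh→Task T1 (29 min) — total 19+62+40+24+32+29 = 206 min.
Row-greedy (each worker in turn takes its cheapest remaining task) gives 243 min, worse by 37.
Next-best assignment: Mendoza→Task T7, Huang→Task T2, Leclerc→Task T4, Varga→Task T6, Rivera→Task T3, Ghosh→Task T1 = 230 min.
Every other assignment is strictly worse.

Minimum total: 206 min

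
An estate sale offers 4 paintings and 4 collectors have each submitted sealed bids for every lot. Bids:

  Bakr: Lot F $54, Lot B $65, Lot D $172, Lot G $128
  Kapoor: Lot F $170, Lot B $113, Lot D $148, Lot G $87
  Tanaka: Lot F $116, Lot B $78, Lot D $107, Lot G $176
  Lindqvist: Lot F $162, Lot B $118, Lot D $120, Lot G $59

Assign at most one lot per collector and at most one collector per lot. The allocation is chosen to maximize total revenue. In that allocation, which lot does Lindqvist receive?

Optimal: Bakr→Lot D ($172), Kapoor→Lot F ($170), Tanaka→Lot G ($176), Lindqvist→Lot B ($118) — total 172+170+176+118 = $636.
Next-best assignment: Bakr→Lot D, Kapoor→Lot B, Tanaka→Lot G, Lindqvist→Lot F = $623.
Swapping Lindqvist↔Tanaka (Lindqvist→Lot G $59, Tanaka→Lot B $78) loses 157.
Lindqvist's own top lot is Lot F ($162), but forcing Lindqvist→Lot F and reassigning the rest optimally gives only $623 — worse by 13.

Lindqvist receives Lot B.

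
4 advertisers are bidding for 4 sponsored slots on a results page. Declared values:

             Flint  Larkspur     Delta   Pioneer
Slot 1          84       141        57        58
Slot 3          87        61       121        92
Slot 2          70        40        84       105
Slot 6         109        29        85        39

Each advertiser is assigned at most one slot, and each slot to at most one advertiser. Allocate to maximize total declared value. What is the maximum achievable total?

Maximum total: $476

Optimal: Flint→Slot 6 ($109), Larkspur→Slot 1 ($141), Delta→Slot 3 ($121), Pioneer→Slot 2 ($105) — total 109+141+121+105 = $476.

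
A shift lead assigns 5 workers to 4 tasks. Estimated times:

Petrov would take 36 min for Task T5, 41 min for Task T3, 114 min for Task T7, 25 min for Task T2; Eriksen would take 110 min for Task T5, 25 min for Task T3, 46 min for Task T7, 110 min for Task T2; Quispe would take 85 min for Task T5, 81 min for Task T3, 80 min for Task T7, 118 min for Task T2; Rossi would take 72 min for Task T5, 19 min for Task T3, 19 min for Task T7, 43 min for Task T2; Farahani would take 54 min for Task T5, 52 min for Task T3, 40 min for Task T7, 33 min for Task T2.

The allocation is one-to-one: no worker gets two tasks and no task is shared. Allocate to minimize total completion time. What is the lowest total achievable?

Optimal: Petrov→Task T5 (36 min), Eriksen→Task T3 (25 min), Rossi→Task T7 (19 min), Farahani→Task T2 (33 min) — total 36+25+19+33 = 113 min.
Next-best assignment: Farahani→Task T5, Eriksen→Task T3, Rossi→Task T7, Petrov→Task T2 = 123 min.
Every other assignment is strictly worse.

Min total: 113 min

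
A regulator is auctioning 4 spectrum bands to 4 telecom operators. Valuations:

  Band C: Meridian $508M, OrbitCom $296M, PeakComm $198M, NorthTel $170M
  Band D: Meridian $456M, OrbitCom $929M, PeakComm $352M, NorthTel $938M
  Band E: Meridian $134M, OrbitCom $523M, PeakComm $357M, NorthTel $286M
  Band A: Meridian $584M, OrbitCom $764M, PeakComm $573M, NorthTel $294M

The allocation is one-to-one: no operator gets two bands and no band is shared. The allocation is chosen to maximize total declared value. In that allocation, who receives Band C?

Meridian receives Band C.

This is the linear assignment problem.
Optimal: Meridian→Band C ($508M), OrbitCom→Band A ($764M), PeakComm→Band E ($357M), NorthTel→Band D ($938M) — total 508+764+357+938 = $2567M.
Next-best assignment: Meridian→Band C, OrbitCom→Band E, PeakComm→Band A, NorthTel→Band D = $2542M.
Checked against all permutations: $2567M is optimal.
Meridian's own top band is Band A ($584M), but forcing Meridian→Band A and reassigning the rest optimally gives only $2243M — worse by 324.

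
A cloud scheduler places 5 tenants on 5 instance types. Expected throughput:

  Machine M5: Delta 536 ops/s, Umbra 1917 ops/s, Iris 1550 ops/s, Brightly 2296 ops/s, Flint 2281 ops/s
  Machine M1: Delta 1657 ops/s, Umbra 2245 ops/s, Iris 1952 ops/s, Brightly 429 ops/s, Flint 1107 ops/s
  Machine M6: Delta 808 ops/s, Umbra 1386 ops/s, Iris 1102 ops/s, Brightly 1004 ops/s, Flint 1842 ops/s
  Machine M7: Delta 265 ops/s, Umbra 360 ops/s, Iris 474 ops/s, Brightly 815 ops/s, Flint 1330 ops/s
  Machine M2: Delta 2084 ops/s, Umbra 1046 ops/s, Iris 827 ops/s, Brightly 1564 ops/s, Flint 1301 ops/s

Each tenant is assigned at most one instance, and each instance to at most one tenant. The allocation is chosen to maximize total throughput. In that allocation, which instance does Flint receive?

This is a one-to-one assignment (maximum-weight bipartite matching).
Optimal: Delta→Machine M2 (2084 ops/s), Umbra→Machine M1 (2245 ops/s), Iris→Machine M6 (1102 ops/s), Brightly→Machine M5 (2296 ops/s), Flint→Machine M7 (1330 ops/s) — total 2084+2245+1102+2296+1330 = 9057 ops/s.
Column-greedy (each instance in turn goes to its best remaining tenant) gives 8941 ops/s, worse by 116.
Next-best assignment: Delta→Machine M2, Umbra→Machine M6, Iris→Machine M1, Brightly→Machine M5, Flint→Machine M7 = 9048 ops/s.
No other one-to-one assignment exceeds 9057 ops/s.
Flint's own top instance is Machine M5 (2281 ops/s), but forcing Flint→Machine M5 and reassigning the rest optimally gives only 8527 ops/s — worse by 530.

Flint receives Machine M7.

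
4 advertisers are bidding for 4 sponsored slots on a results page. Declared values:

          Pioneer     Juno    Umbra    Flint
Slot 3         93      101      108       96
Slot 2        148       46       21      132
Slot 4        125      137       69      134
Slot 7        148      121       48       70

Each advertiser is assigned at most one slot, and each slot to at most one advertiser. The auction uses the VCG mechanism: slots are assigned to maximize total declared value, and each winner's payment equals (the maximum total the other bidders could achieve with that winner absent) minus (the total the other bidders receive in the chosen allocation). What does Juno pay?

Efficient allocation: Pioneer→Slot 7 ($148), Juno→Slot 4 ($137), Umbra→Slot 3 ($108), Flint→Slot 2 ($132); total welfare W = $525.
Juno receives Slot 4 at value $137, so the others get W − 137 = $388.
Without Juno: best allocation of the remaining 3 bidders over all 4 slots is Pioneer→Slot 2 ($148), Umbra→Slot 3 ($108), Flint→Slot 4 ($134), total $390.
VCG payment = (others' best without Juno) − (others' welfare with Juno) = 390 − 388 = $2.

Juno pays $2.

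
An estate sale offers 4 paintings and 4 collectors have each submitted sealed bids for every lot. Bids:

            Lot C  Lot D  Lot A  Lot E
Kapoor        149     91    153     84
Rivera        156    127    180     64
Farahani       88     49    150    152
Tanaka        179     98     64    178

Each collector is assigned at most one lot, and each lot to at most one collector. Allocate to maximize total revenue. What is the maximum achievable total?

This is the linear assignment problem.
Optimal: Kapoor→Lot A ($153), Rivera→Lot D ($127), Farahani→Lot E ($152), Tanaka→Lot C ($179) — total 153+127+152+179 = $611.
Row-greedy (each collector in turn takes its best remaining lot) gives $559, worse by 52.
Next-best assignment: Kapoor→Lot C, Rivera→Lot D, Farahani→Lot A, Tanaka→Lot E = $604.
Swapping Tanaka↔Farahani (Tanaka→Lot E $178, Farahani→Lot C $88) loses 65.
No other one-to-one assignment exceeds $611.

Maximum total: $611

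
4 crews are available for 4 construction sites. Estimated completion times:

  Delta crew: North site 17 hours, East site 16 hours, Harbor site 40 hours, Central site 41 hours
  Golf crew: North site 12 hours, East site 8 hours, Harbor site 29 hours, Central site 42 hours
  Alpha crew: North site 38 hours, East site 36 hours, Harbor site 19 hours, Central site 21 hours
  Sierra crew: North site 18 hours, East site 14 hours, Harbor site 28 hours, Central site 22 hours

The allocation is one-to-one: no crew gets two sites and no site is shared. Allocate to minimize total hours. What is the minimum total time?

Optimal: Delta crew→North site (17 hours), Golf crew→East site (8 hours), Alpha crew→Harbor site (19 hours), Sierra crew→Central site (22 hours) — total 17+8+19+22 = 66 hours.
Row-greedy (each crew in turn takes its cheapest remaining site) gives 69 hours, worse by 3.
Next-best assignment: Delta crew→East site, Golf crew→North site, Alpha crew→Harbor site, Sierra crew→Central site = 69 hours.
No other one-to-one assignment undercuts 66 hours.

Min total: 66 hours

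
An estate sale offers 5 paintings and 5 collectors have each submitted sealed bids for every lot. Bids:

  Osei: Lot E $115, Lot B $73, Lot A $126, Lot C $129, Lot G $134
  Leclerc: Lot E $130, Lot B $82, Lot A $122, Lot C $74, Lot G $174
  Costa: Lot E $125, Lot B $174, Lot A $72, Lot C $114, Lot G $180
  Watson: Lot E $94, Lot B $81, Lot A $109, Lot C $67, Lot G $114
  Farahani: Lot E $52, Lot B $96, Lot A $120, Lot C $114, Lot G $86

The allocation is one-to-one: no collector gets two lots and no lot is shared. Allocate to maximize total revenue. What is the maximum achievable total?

Maximum total: $691

This is the linear assignment problem.
Optimal: Osei→Lot C ($129), Leclerc→Lot G ($174), Costa→Lot B ($174), Watson→Lot E ($94), Farahani→Lot A ($120) — total 129+174+174+94+120 = $691.
Row-greedy (each collector in turn takes its best remaining lot) gives $661, worse by 30.
Next-best assignment: Osei→Lot E, Leclerc→Lot G, Costa→Lot B, Watson→Lot A, Farahani→Lot C = $686.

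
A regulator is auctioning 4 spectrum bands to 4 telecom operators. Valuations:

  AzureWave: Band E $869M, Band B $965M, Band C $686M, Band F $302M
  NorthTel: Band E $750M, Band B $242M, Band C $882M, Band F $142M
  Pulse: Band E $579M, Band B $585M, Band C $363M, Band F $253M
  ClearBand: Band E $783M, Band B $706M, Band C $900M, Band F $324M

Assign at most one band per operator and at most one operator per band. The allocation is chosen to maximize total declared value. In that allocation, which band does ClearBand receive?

ClearBand receives Band E.

Optimal: AzureWave→Band B ($965M), NorthTel→Band C ($882M), Pulse→Band F ($253M), ClearBand→Band E ($783M) — total 965+882+253+783 = $2883M.
ClearBand's own top band is Band C ($900M), but forcing ClearBand→Band C and reassigning the rest optimally gives only $2868M — worse by 15.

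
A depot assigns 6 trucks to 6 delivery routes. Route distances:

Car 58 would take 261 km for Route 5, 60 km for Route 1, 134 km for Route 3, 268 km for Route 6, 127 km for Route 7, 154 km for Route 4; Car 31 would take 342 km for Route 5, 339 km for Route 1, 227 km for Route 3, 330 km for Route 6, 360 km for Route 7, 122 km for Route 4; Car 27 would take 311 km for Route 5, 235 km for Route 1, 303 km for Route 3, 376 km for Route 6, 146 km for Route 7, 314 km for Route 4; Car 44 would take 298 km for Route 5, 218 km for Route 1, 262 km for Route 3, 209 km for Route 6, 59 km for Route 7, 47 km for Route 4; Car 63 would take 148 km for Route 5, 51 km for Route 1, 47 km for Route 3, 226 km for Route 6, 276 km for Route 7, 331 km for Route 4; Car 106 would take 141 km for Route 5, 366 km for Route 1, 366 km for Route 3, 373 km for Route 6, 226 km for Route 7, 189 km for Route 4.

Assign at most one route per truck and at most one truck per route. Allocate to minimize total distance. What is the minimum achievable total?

Minimum total: 725 km

This is the linear assignment problem.
Optimal: Car 58→Route 1 (60 km), Car 31→Route 4 (122 km), Car 27→Route 7 (146 km), Car 44→Route 6 (209 km), Car 63→Route 3 (47 km), Car 106→Route 5 (141 km) — total 60+122+146+209+47+141 = 725 km.
Column-greedy (each route in turn goes to its cheapest remaining truck) gives 803 km, worse by 78.
Next-best assignment: Car 58→Route 1, Car 31→Route 6, Car 27→Route 7, Car 44→Route 4, Car 63→Route 3, Car 106→Route 5 = 771 km.
Swapping Car 31↔Car 27 (Car 31→Route 7 360 km, Car 27→Route 4 314 km) adds 406.
Checked against all permutations: 725 km is optimal.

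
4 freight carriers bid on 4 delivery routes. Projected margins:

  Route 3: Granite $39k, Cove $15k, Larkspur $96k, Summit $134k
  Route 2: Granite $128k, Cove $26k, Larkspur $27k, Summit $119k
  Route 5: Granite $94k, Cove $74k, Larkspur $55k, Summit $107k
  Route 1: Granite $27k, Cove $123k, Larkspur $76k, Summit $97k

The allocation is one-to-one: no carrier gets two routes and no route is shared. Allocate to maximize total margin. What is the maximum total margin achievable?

Max total: $454k

Treat this as an assignment problem: match each carrier to one route.
Optimal: Granite→Route 2 ($128k), Cove→Route 1 ($123k), Larkspur→Route 3 ($96k), Summit→Route 5 ($107k) — total 128+123+96+107 = $454k.
Column-greedy (each route in turn goes to its best remaining carrier) gives $412k, worse by 42.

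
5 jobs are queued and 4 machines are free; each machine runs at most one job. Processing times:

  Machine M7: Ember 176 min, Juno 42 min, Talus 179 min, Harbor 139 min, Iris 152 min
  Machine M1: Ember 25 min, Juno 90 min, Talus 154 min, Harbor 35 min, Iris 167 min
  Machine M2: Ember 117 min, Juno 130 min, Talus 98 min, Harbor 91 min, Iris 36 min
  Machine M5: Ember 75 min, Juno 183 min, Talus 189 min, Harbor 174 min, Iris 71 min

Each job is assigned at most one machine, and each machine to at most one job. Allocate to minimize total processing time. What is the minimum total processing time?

This is the linear assignment problem.
Optimal: Juno→Machine M7 (42 min), Harbor→Machine M1 (35 min), Iris→Machine M2 (36 min), Ember→Machine M5 (75 min) — total 42+35+36+75 = 188 min.
Min-entry greedy (repeatedly take the single cheapest remaining cell) gives 277 min, worse by 89.
No other one-to-one assignment undercuts 188 min.

Min total: 188 min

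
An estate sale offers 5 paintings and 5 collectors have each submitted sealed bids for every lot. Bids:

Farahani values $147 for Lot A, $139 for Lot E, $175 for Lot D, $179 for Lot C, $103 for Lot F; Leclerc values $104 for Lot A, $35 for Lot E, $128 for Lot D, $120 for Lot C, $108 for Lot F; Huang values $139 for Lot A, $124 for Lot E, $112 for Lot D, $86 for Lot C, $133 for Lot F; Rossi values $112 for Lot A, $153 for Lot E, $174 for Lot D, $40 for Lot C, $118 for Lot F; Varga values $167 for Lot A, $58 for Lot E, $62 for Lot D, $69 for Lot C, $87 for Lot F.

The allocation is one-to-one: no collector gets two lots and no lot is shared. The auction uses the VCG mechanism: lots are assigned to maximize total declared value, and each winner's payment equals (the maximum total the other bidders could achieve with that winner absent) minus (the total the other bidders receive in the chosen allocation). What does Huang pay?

Efficient allocation: Farahani→Lot C ($179), Leclerc→Lot D ($128), Huang→Lot F ($133), Rossi→Lot E ($153), Varga→Lot A ($167); total welfare W = $760.
Huang receives Lot F at value $133, so the others get W − 133 = $627.
Without Huang: best allocation of the remaining 4 bidders over all 5 lots is Farahani→Lot C ($179), Leclerc→Lot F ($108), Rossi→Lot D ($174), Varga→Lot A ($167), total $628.
VCG payment = (others' best without Huang) − (others' welfare with Huang) = 628 − 627 = $1.

Huang pays $1.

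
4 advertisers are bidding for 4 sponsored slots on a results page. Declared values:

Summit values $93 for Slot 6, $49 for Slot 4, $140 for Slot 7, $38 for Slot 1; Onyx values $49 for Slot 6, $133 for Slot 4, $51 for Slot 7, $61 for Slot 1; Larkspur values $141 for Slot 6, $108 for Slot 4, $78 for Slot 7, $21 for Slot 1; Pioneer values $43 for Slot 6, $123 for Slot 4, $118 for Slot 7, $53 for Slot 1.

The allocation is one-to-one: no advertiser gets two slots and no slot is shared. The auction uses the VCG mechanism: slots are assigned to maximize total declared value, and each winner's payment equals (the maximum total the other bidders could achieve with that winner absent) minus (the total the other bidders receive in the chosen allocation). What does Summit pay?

Summit pays $65.

Efficient allocation: Summit→Slot 7 ($140), Onyx→Slot 4 ($133), Larkspur→Slot 6 ($141), Pioneer→Slot 1 ($53); total welfare W = $467.
Summit receives Slot 7 at value $140, so the others get W − 140 = $327.
Without Summit: best allocation of the remaining 3 bidders over all 4 slots is Onyx→Slot 4 ($133), Larkspur→Slot 6 ($141), Pioneer→Slot 7 ($118), total $392.
VCG payment = (others' best without Summit) − (others' welfare with Summit) = 392 − 327 = $65.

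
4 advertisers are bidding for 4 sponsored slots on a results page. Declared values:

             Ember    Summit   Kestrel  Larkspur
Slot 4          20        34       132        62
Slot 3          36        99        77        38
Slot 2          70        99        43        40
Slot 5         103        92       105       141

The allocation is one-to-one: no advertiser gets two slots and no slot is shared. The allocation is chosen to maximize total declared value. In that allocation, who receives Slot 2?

Treat this as an assignment problem: match each advertiser to one slot.
Optimal: Ember→Slot 2 ($70), Summit→Slot 3 ($99), Kestrel→Slot 4 ($132), Larkspur→Slot 5 ($141) — total 70+99+132+141 = $442.
Row-greedy (each advertiser in turn takes its best remaining slot) gives $374, worse by 68.
Next-best assignment: Ember→Slot 3, Summit→Slot 2, Kestrel→Slot 4, Larkspur→Slot 5 = $408.
No other one-to-one assignment exceeds $442.
Ember's own top slot is Slot 5 ($103), but forcing Ember→Slot 5 and reassigning the rest optimally gives only $374 — worse by 68.

Ember receives Slot 2.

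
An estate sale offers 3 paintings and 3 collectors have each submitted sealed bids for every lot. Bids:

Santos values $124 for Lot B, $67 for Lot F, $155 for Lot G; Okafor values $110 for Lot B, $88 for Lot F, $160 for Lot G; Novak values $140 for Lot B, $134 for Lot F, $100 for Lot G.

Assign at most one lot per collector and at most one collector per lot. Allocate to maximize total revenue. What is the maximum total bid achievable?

This is a one-to-one assignment (maximum-weight bipartite matching).
Optimal: Santos→Lot B ($124), Okafor→Lot G ($160), Novak→Lot F ($134) — total 124+160+134 = $418.
Swapping Santos↔Okafor (Santos→Lot G $155, Okafor→Lot B $110) loses 19.

Max total: $418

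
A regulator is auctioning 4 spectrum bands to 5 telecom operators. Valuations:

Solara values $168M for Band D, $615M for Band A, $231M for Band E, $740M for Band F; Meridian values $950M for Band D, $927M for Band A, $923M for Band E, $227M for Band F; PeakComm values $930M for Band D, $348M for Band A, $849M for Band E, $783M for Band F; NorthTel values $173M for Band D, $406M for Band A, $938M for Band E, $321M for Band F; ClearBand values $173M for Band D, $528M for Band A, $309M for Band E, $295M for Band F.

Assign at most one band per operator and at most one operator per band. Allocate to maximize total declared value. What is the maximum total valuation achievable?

Max total: $3535M

This is a one-to-one assignment (maximum-weight bipartite matching).
Optimal: PeakComm→Band D ($930M), Meridian→Band A ($927M), NorthTel→Band E ($938M), Solara→Band F ($740M) — total 930+927+938+740 = $3535M.
Column-greedy (each band in turn goes to its best remaining operator) gives $3286M, worse by 249.
Swapping Solara↔NorthTel (Solara→Band E $231M, NorthTel→Band F $321M) loses 1126.
Checked against all permutations: $3535M is optimal.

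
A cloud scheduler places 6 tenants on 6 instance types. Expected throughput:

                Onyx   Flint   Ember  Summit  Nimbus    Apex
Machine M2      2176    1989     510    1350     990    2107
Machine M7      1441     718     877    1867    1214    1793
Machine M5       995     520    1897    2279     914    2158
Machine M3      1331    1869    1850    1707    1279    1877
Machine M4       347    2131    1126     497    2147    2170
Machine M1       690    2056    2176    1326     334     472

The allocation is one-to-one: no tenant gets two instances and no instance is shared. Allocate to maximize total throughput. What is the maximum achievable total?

This is a one-to-one assignment (maximum-weight bipartite matching).
Optimal: Onyx→Machine M2 (2176 ops/s), Flint→Machine M3 (1869 ops/s), Ember→Machine M1 (2176 ops/s), Summit→Machine M5 (2279 ops/s), Nimbus→Machine M4 (2147 ops/s), Apex→Machine M7 (1793 ops/s) — total 2176+1869+2176+2279+2147+1793 = 12440 ops/s.
Max-entry greedy (repeatedly take the single best remaining cell) gives 11884 ops/s, worse by 556.
Swapping Summit↔Apex (Summit→Machine M7 1867 ops/s, Apex→Machine M5 2158 ops/s) loses 47.
Checked against all permutations: 12440 ops/s is optimal.

Max total: 12440 ops/s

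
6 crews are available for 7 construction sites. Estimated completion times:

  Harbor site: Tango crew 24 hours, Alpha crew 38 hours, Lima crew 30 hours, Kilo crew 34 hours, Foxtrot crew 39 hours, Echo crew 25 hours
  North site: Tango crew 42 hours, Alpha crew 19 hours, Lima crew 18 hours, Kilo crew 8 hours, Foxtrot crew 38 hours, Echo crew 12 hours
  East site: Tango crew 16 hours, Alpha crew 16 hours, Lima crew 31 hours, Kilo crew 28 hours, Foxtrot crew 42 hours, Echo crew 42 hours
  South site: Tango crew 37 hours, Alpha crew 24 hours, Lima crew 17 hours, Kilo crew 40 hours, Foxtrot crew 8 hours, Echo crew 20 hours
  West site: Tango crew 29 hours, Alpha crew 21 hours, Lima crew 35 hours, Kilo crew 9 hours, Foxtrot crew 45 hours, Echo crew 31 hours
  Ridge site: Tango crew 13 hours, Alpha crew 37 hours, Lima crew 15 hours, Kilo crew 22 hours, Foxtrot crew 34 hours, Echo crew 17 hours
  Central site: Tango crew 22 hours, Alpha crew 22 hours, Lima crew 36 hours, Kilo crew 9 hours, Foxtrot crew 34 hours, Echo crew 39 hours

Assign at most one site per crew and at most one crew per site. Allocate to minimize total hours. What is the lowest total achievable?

Optimal: Tango crew→East site (16 hours), Alpha crew→West site (21 hours), Lima crew→Ridge site (15 hours), Kilo crew→Central site (9 hours), Foxtrot crew→South site (8 hours), Echo crew→North site (12 hours) — total 16+21+15+9+8+12 = 81 hours.
Row-greedy (each crew in turn takes its cheapest remaining site) gives 113 hours, worse by 32.
Next-best assignment: Tango crew→East site, Alpha crew→Central site, Lima crew→Ridge site, Kilo crew→West site, Foxtrot crew→South site, Echo crew→North site = 82 hours.
Swapping Tango crew↔Echo crew (Tango crew→North site 42 hours, Echo crew→East site 42 hours) adds 56.

Minimum total: 81 hours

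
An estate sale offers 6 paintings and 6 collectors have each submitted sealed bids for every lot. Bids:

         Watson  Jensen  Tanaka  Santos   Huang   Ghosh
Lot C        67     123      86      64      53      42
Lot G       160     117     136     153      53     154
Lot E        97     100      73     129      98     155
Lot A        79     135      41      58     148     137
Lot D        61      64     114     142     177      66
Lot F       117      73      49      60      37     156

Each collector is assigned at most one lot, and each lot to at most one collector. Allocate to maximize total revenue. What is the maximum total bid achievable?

Optimal: Watson→Lot G ($160), Jensen→Lot A ($135), Tanaka→Lot C ($86), Santos→Lot E ($129), Huang→Lot D ($177), Ghosh→Lot F ($156) — total 160+135+86+129+177+156 = $843.
Row-greedy (each collector in turn takes its best remaining lot) gives $747, worse by 96.

Maximum total: $843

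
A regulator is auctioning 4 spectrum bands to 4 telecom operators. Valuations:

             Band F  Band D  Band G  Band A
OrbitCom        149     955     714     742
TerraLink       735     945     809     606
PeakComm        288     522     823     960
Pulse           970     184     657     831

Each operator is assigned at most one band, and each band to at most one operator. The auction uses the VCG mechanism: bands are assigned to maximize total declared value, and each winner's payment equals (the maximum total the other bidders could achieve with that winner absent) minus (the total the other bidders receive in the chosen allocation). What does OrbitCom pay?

OrbitCom pays $136M.

Efficient allocation: OrbitCom→Band D ($955M), TerraLink→Band G ($809M), PeakComm→Band A ($960M), Pulse→Band F ($970M); total welfare W = $3694M.
OrbitCom receives Band D at value $955M, so the others get W − 955 = $2739M.
Without OrbitCom: best allocation of the remaining 3 bidders over all 4 bands is TerraLink→Band D ($945M), PeakComm→Band A ($960M), Pulse→Band F ($970M), total $2875M.
VCG payment = (others' best without OrbitCom) − (others' welfare with OrbitCom) = 2875 − 2739 = $136M.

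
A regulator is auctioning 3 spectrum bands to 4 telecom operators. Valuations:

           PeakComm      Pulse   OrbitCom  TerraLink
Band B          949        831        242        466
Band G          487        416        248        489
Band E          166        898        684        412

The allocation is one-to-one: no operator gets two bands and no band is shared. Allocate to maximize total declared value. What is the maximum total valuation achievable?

Treat this as an assignment problem: match each operator to one band.
Optimal: PeakComm→Band B ($949M), TerraLink→Band G ($489M), Pulse→Band E ($898M) — total 949+489+898 = $2336M.
Row-greedy (each operator in turn takes its best remaining band) gives $2095M, worse by 241.
Next-best assignment: PeakComm→Band B, TerraLink→Band G, OrbitCom→Band E = $2122M.

Maximum total: $2336M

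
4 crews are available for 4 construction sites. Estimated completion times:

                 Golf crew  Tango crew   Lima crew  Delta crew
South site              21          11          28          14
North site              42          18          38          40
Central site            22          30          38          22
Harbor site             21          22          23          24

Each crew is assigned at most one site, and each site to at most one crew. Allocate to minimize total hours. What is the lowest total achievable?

Optimal: Golf crew→Central site (22 hours), Tango crew→North site (18 hours), Lima crew→Harbor site (23 hours), Delta crew→South site (14 hours) — total 22+18+23+14 = 77 hours.
Min-entry greedy (repeatedly take the single cheapest remaining cell) gives 92 hours, worse by 15.
Next-best assignment: Golf crew→South site, Tango crew→North site, Lima crew→Harbor site, Delta crew→Central site = 84 hours.

Minimum total: 77 hours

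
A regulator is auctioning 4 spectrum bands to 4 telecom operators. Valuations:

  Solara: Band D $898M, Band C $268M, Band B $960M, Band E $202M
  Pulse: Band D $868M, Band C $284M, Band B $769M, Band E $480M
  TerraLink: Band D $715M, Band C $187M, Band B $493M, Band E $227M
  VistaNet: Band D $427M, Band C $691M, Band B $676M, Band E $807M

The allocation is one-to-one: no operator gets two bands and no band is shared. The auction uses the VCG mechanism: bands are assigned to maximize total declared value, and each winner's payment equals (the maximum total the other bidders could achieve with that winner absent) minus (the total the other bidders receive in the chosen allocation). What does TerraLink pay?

TerraLink pays $504M.

Efficient allocation: Solara→Band B ($960M), Pulse→Band E ($480M), TerraLink→Band D ($715M), VistaNet→Band C ($691M); total welfare W = $2846M.
TerraLink receives Band D at value $715M, so the others get W − 715 = $2131M.
Without TerraLink: best allocation of the remaining 3 bidders over all 4 bands is Solara→Band B ($960M), Pulse→Band D ($868M), VistaNet→Band E ($807M), total $2635M.
VCG payment = (others' best without TerraLink) − (others' welfare with TerraLink) = 2635 − 2131 = $504M.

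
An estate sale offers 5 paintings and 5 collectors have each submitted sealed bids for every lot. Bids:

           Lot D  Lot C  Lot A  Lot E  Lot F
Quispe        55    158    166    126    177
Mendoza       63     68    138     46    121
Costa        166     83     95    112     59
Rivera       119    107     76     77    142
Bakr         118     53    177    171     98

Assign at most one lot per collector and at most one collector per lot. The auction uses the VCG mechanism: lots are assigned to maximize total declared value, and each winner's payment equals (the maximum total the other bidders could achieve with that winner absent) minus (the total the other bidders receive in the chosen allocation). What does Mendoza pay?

Mendoza pays $8.

Efficient allocation: Quispe→Lot C ($158), Mendoza→Lot A ($138), Costa→Lot D ($166), Rivera→Lot F ($142), Bakr→Lot E ($171); total welfare W = $775.
Mendoza receives Lot A at value $138, so the others get W − 138 = $637.
Without Mendoza: best allocation of the remaining 4 bidders over all 5 lots is Quispe→Lot A ($166), Costa→Lot D ($166), Rivera→Lot F ($142), Bakr→Lot E ($171), total $645.
VCG payment = (others' best without Mendoza) − (others' welfare with Mendoza) = 645 − 637 = $8.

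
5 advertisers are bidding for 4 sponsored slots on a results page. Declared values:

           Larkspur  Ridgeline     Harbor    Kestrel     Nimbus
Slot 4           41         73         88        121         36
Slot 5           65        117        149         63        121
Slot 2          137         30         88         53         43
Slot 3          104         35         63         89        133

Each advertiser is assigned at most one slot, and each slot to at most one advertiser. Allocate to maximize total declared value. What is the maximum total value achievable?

Max total: $540

Treat this as an assignment problem: match each advertiser to one slot.
Optimal: Kestrel→Slot 4 ($121), Harbor→Slot 5 ($149), Larkspur→Slot 2 ($137), Nimbus→Slot 3 ($133) — total 121+149+137+133 = $540.
Row-greedy (each advertiser in turn takes its best remaining slot) gives $431, worse by 109.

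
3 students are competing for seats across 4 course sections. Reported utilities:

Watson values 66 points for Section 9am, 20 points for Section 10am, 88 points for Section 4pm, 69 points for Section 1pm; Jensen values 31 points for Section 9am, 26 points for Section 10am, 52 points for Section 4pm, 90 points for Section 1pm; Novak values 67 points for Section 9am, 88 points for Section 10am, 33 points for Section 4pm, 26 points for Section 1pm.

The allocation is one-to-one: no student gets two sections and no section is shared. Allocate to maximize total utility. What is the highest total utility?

Optimal: Watson→Section 4pm (88 points), Jensen→Section 1pm (90 points), Novak→Section 10am (88 points) — total 88+90+88 = 266 points.
Column-greedy (each section in turn goes to its best remaining student) gives 181 points, worse by 85.
Every other assignment is strictly worse.

Maximum total: 266 points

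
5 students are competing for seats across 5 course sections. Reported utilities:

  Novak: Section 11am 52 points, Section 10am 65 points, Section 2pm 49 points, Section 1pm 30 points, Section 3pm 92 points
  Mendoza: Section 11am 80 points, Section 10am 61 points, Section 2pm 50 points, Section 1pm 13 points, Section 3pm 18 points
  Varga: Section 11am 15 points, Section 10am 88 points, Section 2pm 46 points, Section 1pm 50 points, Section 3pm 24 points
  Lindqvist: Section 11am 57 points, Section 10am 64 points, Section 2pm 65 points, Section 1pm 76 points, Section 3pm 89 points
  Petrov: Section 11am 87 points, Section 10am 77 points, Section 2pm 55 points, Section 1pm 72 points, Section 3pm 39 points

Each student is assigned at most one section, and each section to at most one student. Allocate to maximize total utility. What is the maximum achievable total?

Treat this as an assignment problem: match each student to one section.
Optimal: Novak→Section 3pm (92 points), Mendoza→Section 11am (80 points), Varga→Section 10am (88 points), Lindqvist→Section 2pm (65 points), Petrov→Section 1pm (72 points) — total 92+80+88+65+72 = 397 points.
Row-greedy (each student in turn takes its best remaining section) gives 391 points, worse by 6.
Next-best assignment: Novak→Section 3pm, Mendoza→Section 2pm, Varga→Section 10am, Lindqvist→Section 1pm, Petrov→Section 11am = 393 points.

Maximum total: 397 points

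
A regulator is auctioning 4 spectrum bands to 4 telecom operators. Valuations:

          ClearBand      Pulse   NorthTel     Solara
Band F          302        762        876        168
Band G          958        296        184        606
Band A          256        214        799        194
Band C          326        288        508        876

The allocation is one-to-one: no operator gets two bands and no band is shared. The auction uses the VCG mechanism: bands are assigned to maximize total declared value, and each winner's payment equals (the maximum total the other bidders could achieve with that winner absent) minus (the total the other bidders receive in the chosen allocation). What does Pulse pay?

Efficient allocation: ClearBand→Band G ($958M), Pulse→Band F ($762M), NorthTel→Band A ($799M), Solara→Band C ($876M); total welfare W = $3395M.
Pulse receives Band F at value $762M, so the others get W − 762 = $2633M.
Without Pulse: best allocation of the remaining 3 bidders over all 4 bands is ClearBand→Band G ($958M), NorthTel→Band F ($876M), Solara→Band C ($876M), total $2710M.
VCG payment = (others' best without Pulse) − (others' welfare with Pulse) = 2710 − 2633 = $77M.

Pulse pays $77M.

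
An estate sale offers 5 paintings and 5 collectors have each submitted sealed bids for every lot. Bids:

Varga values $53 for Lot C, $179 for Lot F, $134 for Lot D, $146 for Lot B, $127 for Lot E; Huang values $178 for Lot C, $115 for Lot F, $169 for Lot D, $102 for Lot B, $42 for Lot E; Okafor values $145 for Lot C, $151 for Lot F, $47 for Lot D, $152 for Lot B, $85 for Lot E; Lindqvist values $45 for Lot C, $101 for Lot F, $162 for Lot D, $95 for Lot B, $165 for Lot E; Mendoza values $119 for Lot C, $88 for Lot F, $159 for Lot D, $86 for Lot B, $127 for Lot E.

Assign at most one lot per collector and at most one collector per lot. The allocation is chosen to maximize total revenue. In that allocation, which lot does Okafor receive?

Okafor receives Lot B.

This is the linear assignment problem.
Optimal: Varga→Lot F ($179), Huang→Lot C ($178), Okafor→Lot B ($152), Lindqvist→Lot E ($165), Mendoza→Lot D ($159) — total 179+178+152+165+159 = $833.
Column-greedy (each lot in turn goes to its best remaining collector) gives $798, worse by 35.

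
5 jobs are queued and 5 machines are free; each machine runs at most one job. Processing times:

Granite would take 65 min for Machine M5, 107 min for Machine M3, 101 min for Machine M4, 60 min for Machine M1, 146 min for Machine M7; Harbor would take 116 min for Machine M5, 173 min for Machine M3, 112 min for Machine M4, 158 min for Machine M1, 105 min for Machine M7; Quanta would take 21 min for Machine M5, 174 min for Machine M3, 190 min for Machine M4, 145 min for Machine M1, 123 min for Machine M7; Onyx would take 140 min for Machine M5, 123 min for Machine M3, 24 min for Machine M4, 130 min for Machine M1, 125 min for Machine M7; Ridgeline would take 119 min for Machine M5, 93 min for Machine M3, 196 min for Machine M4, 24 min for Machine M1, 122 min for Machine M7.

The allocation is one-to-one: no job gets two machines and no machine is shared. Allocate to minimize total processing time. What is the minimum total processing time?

Optimal: Granite→Machine M3 (107 min), Harbor→Machine M7 (105 min), Quanta→Machine M5 (21 min), Onyx→Machine M4 (24 min), Ridgeline→Machine M1 (24 min) — total 107+105+21+24+24 = 281 min.
Row-greedy (each job in turn takes its cheapest remaining machine) gives 303 min, worse by 22.
Every other assignment is strictly worse.

Min total: 281 min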